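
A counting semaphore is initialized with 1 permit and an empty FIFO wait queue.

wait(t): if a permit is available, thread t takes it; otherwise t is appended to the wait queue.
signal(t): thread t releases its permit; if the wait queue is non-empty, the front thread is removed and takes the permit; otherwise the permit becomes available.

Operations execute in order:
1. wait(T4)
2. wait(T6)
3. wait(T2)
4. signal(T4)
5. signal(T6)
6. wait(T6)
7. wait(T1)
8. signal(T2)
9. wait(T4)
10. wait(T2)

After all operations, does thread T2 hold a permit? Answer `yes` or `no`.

Step 1: wait(T4) -> count=0 queue=[] holders={T4}
Step 2: wait(T6) -> count=0 queue=[T6] holders={T4}
Step 3: wait(T2) -> count=0 queue=[T6,T2] holders={T4}
Step 4: signal(T4) -> count=0 queue=[T2] holders={T6}
Step 5: signal(T6) -> count=0 queue=[] holders={T2}
Step 6: wait(T6) -> count=0 queue=[T6] holders={T2}
Step 7: wait(T1) -> count=0 queue=[T6,T1] holders={T2}
Step 8: signal(T2) -> count=0 queue=[T1] holders={T6}
Step 9: wait(T4) -> count=0 queue=[T1,T4] holders={T6}
Step 10: wait(T2) -> count=0 queue=[T1,T4,T2] holders={T6}
Final holders: {T6} -> T2 not in holders

Answer: no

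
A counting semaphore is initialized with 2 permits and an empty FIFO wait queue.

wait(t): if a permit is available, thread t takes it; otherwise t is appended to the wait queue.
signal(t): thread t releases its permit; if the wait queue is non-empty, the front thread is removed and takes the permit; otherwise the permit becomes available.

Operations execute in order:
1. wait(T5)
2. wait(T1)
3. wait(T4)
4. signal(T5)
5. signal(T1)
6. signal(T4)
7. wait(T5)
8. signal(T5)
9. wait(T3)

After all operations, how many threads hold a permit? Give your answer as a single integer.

Answer: 1

Derivation:
Step 1: wait(T5) -> count=1 queue=[] holders={T5}
Step 2: wait(T1) -> count=0 queue=[] holders={T1,T5}
Step 3: wait(T4) -> count=0 queue=[T4] holders={T1,T5}
Step 4: signal(T5) -> count=0 queue=[] holders={T1,T4}
Step 5: signal(T1) -> count=1 queue=[] holders={T4}
Step 6: signal(T4) -> count=2 queue=[] holders={none}
Step 7: wait(T5) -> count=1 queue=[] holders={T5}
Step 8: signal(T5) -> count=2 queue=[] holders={none}
Step 9: wait(T3) -> count=1 queue=[] holders={T3}
Final holders: {T3} -> 1 thread(s)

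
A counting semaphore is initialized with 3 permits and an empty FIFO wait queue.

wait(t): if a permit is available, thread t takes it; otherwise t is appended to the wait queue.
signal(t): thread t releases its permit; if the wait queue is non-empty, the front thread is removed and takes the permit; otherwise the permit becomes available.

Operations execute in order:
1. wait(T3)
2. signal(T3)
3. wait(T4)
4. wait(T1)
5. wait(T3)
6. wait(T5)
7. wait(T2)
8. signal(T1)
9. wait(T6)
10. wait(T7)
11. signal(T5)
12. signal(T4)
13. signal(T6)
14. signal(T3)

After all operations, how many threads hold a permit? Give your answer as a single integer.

Answer: 2

Derivation:
Step 1: wait(T3) -> count=2 queue=[] holders={T3}
Step 2: signal(T3) -> count=3 queue=[] holders={none}
Step 3: wait(T4) -> count=2 queue=[] holders={T4}
Step 4: wait(T1) -> count=1 queue=[] holders={T1,T4}
Step 5: wait(T3) -> count=0 queue=[] holders={T1,T3,T4}
Step 6: wait(T5) -> count=0 queue=[T5] holders={T1,T3,T4}
Step 7: wait(T2) -> count=0 queue=[T5,T2] holders={T1,T3,T4}
Step 8: signal(T1) -> count=0 queue=[T2] holders={T3,T4,T5}
Step 9: wait(T6) -> count=0 queue=[T2,T6] holders={T3,T4,T5}
Step 10: wait(T7) -> count=0 queue=[T2,T6,T7] holders={T3,T4,T5}
Step 11: signal(T5) -> count=0 queue=[T6,T7] holders={T2,T3,T4}
Step 12: signal(T4) -> count=0 queue=[T7] holders={T2,T3,T6}
Step 13: signal(T6) -> count=0 queue=[] holders={T2,T3,T7}
Step 14: signal(T3) -> count=1 queue=[] holders={T2,T7}
Final holders: {T2,T7} -> 2 thread(s)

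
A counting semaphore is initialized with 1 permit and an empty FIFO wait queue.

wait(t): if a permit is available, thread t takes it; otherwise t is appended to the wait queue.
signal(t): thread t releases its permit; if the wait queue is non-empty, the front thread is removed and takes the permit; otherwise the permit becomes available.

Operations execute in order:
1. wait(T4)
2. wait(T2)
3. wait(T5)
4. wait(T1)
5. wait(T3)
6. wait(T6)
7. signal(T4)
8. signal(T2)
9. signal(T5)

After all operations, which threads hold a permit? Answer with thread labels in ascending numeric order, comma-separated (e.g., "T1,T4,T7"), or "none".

Step 1: wait(T4) -> count=0 queue=[] holders={T4}
Step 2: wait(T2) -> count=0 queue=[T2] holders={T4}
Step 3: wait(T5) -> count=0 queue=[T2,T5] holders={T4}
Step 4: wait(T1) -> count=0 queue=[T2,T5,T1] holders={T4}
Step 5: wait(T3) -> count=0 queue=[T2,T5,T1,T3] holders={T4}
Step 6: wait(T6) -> count=0 queue=[T2,T5,T1,T3,T6] holders={T4}
Step 7: signal(T4) -> count=0 queue=[T5,T1,T3,T6] holders={T2}
Step 8: signal(T2) -> count=0 queue=[T1,T3,T6] holders={T5}
Step 9: signal(T5) -> count=0 queue=[T3,T6] holders={T1}
Final holders: T1

Answer: T1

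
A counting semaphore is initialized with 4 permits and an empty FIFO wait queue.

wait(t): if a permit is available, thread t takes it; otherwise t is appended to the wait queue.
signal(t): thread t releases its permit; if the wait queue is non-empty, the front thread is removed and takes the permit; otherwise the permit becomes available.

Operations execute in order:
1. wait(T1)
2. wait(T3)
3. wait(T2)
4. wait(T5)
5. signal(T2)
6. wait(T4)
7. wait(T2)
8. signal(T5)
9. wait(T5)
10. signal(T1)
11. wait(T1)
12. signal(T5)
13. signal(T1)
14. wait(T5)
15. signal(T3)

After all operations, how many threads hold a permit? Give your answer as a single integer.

Step 1: wait(T1) -> count=3 queue=[] holders={T1}
Step 2: wait(T3) -> count=2 queue=[] holders={T1,T3}
Step 3: wait(T2) -> count=1 queue=[] holders={T1,T2,T3}
Step 4: wait(T5) -> count=0 queue=[] holders={T1,T2,T3,T5}
Step 5: signal(T2) -> count=1 queue=[] holders={T1,T3,T5}
Step 6: wait(T4) -> count=0 queue=[] holders={T1,T3,T4,T5}
Step 7: wait(T2) -> count=0 queue=[T2] holders={T1,T3,T4,T5}
Step 8: signal(T5) -> count=0 queue=[] holders={T1,T2,T3,T4}
Step 9: wait(T5) -> count=0 queue=[T5] holders={T1,T2,T3,T4}
Step 10: signal(T1) -> count=0 queue=[] holders={T2,T3,T4,T5}
Step 11: wait(T1) -> count=0 queue=[T1] holders={T2,T3,T4,T5}
Step 12: signal(T5) -> count=0 queue=[] holders={T1,T2,T3,T4}
Step 13: signal(T1) -> count=1 queue=[] holders={T2,T3,T4}
Step 14: wait(T5) -> count=0 queue=[] holders={T2,T3,T4,T5}
Step 15: signal(T3) -> count=1 queue=[] holders={T2,T4,T5}
Final holders: {T2,T4,T5} -> 3 thread(s)

Answer: 3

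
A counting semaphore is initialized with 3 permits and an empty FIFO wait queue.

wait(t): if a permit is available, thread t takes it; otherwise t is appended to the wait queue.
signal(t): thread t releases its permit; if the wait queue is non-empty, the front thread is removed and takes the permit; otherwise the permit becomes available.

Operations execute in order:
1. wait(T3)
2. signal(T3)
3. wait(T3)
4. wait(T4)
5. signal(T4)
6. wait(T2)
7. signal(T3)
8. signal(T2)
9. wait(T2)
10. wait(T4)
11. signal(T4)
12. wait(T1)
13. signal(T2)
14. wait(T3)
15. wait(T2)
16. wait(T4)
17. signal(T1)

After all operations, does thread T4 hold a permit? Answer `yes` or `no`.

Answer: yes

Derivation:
Step 1: wait(T3) -> count=2 queue=[] holders={T3}
Step 2: signal(T3) -> count=3 queue=[] holders={none}
Step 3: wait(T3) -> count=2 queue=[] holders={T3}
Step 4: wait(T4) -> count=1 queue=[] holders={T3,T4}
Step 5: signal(T4) -> count=2 queue=[] holders={T3}
Step 6: wait(T2) -> count=1 queue=[] holders={T2,T3}
Step 7: signal(T3) -> count=2 queue=[] holders={T2}
Step 8: signal(T2) -> count=3 queue=[] holders={none}
Step 9: wait(T2) -> count=2 queue=[] holders={T2}
Step 10: wait(T4) -> count=1 queue=[] holders={T2,T4}
Step 11: signal(T4) -> count=2 queue=[] holders={T2}
Step 12: wait(T1) -> count=1 queue=[] holders={T1,T2}
Step 13: signal(T2) -> count=2 queue=[] holders={T1}
Step 14: wait(T3) -> count=1 queue=[] holders={T1,T3}
Step 15: wait(T2) -> count=0 queue=[] holders={T1,T2,T3}
Step 16: wait(T4) -> count=0 queue=[T4] holders={T1,T2,T3}
Step 17: signal(T1) -> count=0 queue=[] holders={T2,T3,T4}
Final holders: {T2,T3,T4} -> T4 in holders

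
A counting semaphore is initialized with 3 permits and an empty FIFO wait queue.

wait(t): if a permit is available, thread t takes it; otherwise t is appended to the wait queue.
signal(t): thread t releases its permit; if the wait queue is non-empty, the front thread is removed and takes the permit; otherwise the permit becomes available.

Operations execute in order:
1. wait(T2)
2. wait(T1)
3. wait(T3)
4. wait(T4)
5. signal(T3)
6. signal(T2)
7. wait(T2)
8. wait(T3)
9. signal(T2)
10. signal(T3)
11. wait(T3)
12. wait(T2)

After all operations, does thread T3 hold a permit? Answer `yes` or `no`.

Answer: yes

Derivation:
Step 1: wait(T2) -> count=2 queue=[] holders={T2}
Step 2: wait(T1) -> count=1 queue=[] holders={T1,T2}
Step 3: wait(T3) -> count=0 queue=[] holders={T1,T2,T3}
Step 4: wait(T4) -> count=0 queue=[T4] holders={T1,T2,T3}
Step 5: signal(T3) -> count=0 queue=[] holders={T1,T2,T4}
Step 6: signal(T2) -> count=1 queue=[] holders={T1,T4}
Step 7: wait(T2) -> count=0 queue=[] holders={T1,T2,T4}
Step 8: wait(T3) -> count=0 queue=[T3] holders={T1,T2,T4}
Step 9: signal(T2) -> count=0 queue=[] holders={T1,T3,T4}
Step 10: signal(T3) -> count=1 queue=[] holders={T1,T4}
Step 11: wait(T3) -> count=0 queue=[] holders={T1,T3,T4}
Step 12: wait(T2) -> count=0 queue=[T2] holders={T1,T3,T4}
Final holders: {T1,T3,T4} -> T3 in holders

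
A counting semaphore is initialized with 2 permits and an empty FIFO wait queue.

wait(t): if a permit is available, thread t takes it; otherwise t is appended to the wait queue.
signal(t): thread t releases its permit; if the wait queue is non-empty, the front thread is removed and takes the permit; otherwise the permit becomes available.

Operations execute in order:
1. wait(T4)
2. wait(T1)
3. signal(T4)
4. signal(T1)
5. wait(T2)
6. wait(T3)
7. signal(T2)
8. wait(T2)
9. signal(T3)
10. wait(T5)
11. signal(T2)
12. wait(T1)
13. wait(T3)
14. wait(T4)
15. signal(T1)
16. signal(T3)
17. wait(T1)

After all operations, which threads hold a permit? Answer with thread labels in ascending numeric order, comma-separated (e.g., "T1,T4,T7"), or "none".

Answer: T4,T5

Derivation:
Step 1: wait(T4) -> count=1 queue=[] holders={T4}
Step 2: wait(T1) -> count=0 queue=[] holders={T1,T4}
Step 3: signal(T4) -> count=1 queue=[] holders={T1}
Step 4: signal(T1) -> count=2 queue=[] holders={none}
Step 5: wait(T2) -> count=1 queue=[] holders={T2}
Step 6: wait(T3) -> count=0 queue=[] holders={T2,T3}
Step 7: signal(T2) -> count=1 queue=[] holders={T3}
Step 8: wait(T2) -> count=0 queue=[] holders={T2,T3}
Step 9: signal(T3) -> count=1 queue=[] holders={T2}
Step 10: wait(T5) -> count=0 queue=[] holders={T2,T5}
Step 11: signal(T2) -> count=1 queue=[] holders={T5}
Step 12: wait(T1) -> count=0 queue=[] holders={T1,T5}
Step 13: wait(T3) -> count=0 queue=[T3] holders={T1,T5}
Step 14: wait(T4) -> count=0 queue=[T3,T4] holders={T1,T5}
Step 15: signal(T1) -> count=0 queue=[T4] holders={T3,T5}
Step 16: signal(T3) -> count=0 queue=[] holders={T4,T5}
Step 17: wait(T1) -> count=0 queue=[T1] holders={T4,T5}
Final holders: T4,T5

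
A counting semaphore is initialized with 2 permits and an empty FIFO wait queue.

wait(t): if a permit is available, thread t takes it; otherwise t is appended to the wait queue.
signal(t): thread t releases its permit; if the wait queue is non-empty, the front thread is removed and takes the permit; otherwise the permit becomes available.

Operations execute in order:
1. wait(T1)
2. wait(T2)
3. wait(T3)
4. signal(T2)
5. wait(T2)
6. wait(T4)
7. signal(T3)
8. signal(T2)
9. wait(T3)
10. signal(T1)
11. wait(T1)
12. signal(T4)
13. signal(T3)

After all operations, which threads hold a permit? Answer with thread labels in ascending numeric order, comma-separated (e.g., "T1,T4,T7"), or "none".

Step 1: wait(T1) -> count=1 queue=[] holders={T1}
Step 2: wait(T2) -> count=0 queue=[] holders={T1,T2}
Step 3: wait(T3) -> count=0 queue=[T3] holders={T1,T2}
Step 4: signal(T2) -> count=0 queue=[] holders={T1,T3}
Step 5: wait(T2) -> count=0 queue=[T2] holders={T1,T3}
Step 6: wait(T4) -> count=0 queue=[T2,T4] holders={T1,T3}
Step 7: signal(T3) -> count=0 queue=[T4] holders={T1,T2}
Step 8: signal(T2) -> count=0 queue=[] holders={T1,T4}
Step 9: wait(T3) -> count=0 queue=[T3] holders={T1,T4}
Step 10: signal(T1) -> count=0 queue=[] holders={T3,T4}
Step 11: wait(T1) -> count=0 queue=[T1] holders={T3,T4}
Step 12: signal(T4) -> count=0 queue=[] holders={T1,T3}
Step 13: signal(T3) -> count=1 queue=[] holders={T1}
Final holders: T1

Answer: T1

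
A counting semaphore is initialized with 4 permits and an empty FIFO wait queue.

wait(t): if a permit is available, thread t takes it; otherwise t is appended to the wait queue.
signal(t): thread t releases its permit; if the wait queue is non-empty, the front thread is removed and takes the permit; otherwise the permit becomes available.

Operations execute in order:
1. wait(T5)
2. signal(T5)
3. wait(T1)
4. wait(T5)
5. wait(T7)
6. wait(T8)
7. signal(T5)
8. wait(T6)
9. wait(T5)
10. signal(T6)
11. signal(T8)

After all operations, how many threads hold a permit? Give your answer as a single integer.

Answer: 3

Derivation:
Step 1: wait(T5) -> count=3 queue=[] holders={T5}
Step 2: signal(T5) -> count=4 queue=[] holders={none}
Step 3: wait(T1) -> count=3 queue=[] holders={T1}
Step 4: wait(T5) -> count=2 queue=[] holders={T1,T5}
Step 5: wait(T7) -> count=1 queue=[] holders={T1,T5,T7}
Step 6: wait(T8) -> count=0 queue=[] holders={T1,T5,T7,T8}
Step 7: signal(T5) -> count=1 queue=[] holders={T1,T7,T8}
Step 8: wait(T6) -> count=0 queue=[] holders={T1,T6,T7,T8}
Step 9: wait(T5) -> count=0 queue=[T5] holders={T1,T6,T7,T8}
Step 10: signal(T6) -> count=0 queue=[] holders={T1,T5,T7,T8}
Step 11: signal(T8) -> count=1 queue=[] holders={T1,T5,T7}
Final holders: {T1,T5,T7} -> 3 thread(s)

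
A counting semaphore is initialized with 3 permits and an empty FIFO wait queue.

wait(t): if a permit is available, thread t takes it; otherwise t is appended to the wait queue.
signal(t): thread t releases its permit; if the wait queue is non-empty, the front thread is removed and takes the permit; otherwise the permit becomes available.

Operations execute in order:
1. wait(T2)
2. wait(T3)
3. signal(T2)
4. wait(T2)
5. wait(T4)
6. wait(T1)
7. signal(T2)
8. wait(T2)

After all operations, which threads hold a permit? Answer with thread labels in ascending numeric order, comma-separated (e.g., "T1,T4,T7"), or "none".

Step 1: wait(T2) -> count=2 queue=[] holders={T2}
Step 2: wait(T3) -> count=1 queue=[] holders={T2,T3}
Step 3: signal(T2) -> count=2 queue=[] holders={T3}
Step 4: wait(T2) -> count=1 queue=[] holders={T2,T3}
Step 5: wait(T4) -> count=0 queue=[] holders={T2,T3,T4}
Step 6: wait(T1) -> count=0 queue=[T1] holders={T2,T3,T4}
Step 7: signal(T2) -> count=0 queue=[] holders={T1,T3,T4}
Step 8: wait(T2) -> count=0 queue=[T2] holders={T1,T3,T4}
Final holders: T1,T3,T4

Answer: T1,T3,T4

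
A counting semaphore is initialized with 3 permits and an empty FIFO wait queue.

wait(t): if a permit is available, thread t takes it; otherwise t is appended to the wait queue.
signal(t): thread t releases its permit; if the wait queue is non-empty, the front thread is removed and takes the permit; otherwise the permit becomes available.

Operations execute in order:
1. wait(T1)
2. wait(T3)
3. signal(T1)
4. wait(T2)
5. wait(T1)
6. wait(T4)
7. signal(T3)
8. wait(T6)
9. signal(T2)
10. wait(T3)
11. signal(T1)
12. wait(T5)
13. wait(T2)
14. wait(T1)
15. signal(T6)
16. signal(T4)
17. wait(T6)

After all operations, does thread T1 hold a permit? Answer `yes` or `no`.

Answer: no

Derivation:
Step 1: wait(T1) -> count=2 queue=[] holders={T1}
Step 2: wait(T3) -> count=1 queue=[] holders={T1,T3}
Step 3: signal(T1) -> count=2 queue=[] holders={T3}
Step 4: wait(T2) -> count=1 queue=[] holders={T2,T3}
Step 5: wait(T1) -> count=0 queue=[] holders={T1,T2,T3}
Step 6: wait(T4) -> count=0 queue=[T4] holders={T1,T2,T3}
Step 7: signal(T3) -> count=0 queue=[] holders={T1,T2,T4}
Step 8: wait(T6) -> count=0 queue=[T6] holders={T1,T2,T4}
Step 9: signal(T2) -> count=0 queue=[] holders={T1,T4,T6}
Step 10: wait(T3) -> count=0 queue=[T3] holders={T1,T4,T6}
Step 11: signal(T1) -> count=0 queue=[] holders={T3,T4,T6}
Step 12: wait(T5) -> count=0 queue=[T5] holders={T3,T4,T6}
Step 13: wait(T2) -> count=0 queue=[T5,T2] holders={T3,T4,T6}
Step 14: wait(T1) -> count=0 queue=[T5,T2,T1] holders={T3,T4,T6}
Step 15: signal(T6) -> count=0 queue=[T2,T1] holders={T3,T4,T5}
Step 16: signal(T4) -> count=0 queue=[T1] holders={T2,T3,T5}
Step 17: wait(T6) -> count=0 queue=[T1,T6] holders={T2,T3,T5}
Final holders: {T2,T3,T5} -> T1 not in holders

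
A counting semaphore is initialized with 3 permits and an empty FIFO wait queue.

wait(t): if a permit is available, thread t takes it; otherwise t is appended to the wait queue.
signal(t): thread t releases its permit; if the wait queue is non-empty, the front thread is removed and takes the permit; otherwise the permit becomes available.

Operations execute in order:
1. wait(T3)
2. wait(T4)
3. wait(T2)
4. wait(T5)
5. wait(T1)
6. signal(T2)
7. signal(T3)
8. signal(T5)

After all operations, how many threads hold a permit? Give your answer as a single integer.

Step 1: wait(T3) -> count=2 queue=[] holders={T3}
Step 2: wait(T4) -> count=1 queue=[] holders={T3,T4}
Step 3: wait(T2) -> count=0 queue=[] holders={T2,T3,T4}
Step 4: wait(T5) -> count=0 queue=[T5] holders={T2,T3,T4}
Step 5: wait(T1) -> count=0 queue=[T5,T1] holders={T2,T3,T4}
Step 6: signal(T2) -> count=0 queue=[T1] holders={T3,T4,T5}
Step 7: signal(T3) -> count=0 queue=[] holders={T1,T4,T5}
Step 8: signal(T5) -> count=1 queue=[] holders={T1,T4}
Final holders: {T1,T4} -> 2 thread(s)

Answer: 2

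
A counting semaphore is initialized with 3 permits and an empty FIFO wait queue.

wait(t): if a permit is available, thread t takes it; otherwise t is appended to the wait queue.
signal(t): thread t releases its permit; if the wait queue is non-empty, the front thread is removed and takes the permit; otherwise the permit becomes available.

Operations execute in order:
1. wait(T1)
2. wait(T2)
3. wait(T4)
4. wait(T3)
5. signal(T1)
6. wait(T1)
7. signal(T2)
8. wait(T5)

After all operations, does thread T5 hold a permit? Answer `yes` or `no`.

Answer: no

Derivation:
Step 1: wait(T1) -> count=2 queue=[] holders={T1}
Step 2: wait(T2) -> count=1 queue=[] holders={T1,T2}
Step 3: wait(T4) -> count=0 queue=[] holders={T1,T2,T4}
Step 4: wait(T3) -> count=0 queue=[T3] holders={T1,T2,T4}
Step 5: signal(T1) -> count=0 queue=[] holders={T2,T3,T4}
Step 6: wait(T1) -> count=0 queue=[T1] holders={T2,T3,T4}
Step 7: signal(T2) -> count=0 queue=[] holders={T1,T3,T4}
Step 8: wait(T5) -> count=0 queue=[T5] holders={T1,T3,T4}
Final holders: {T1,T3,T4} -> T5 not in holders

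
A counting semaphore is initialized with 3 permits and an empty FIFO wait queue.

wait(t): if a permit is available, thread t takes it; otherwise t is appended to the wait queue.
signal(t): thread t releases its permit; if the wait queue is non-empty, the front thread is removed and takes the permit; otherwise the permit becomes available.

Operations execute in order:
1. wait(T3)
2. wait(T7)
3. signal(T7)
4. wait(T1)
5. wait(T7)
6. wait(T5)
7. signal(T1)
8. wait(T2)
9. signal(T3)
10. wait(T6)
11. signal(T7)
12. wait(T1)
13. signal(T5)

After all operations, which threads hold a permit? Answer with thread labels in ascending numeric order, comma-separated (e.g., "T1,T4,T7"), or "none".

Answer: T1,T2,T6

Derivation:
Step 1: wait(T3) -> count=2 queue=[] holders={T3}
Step 2: wait(T7) -> count=1 queue=[] holders={T3,T7}
Step 3: signal(T7) -> count=2 queue=[] holders={T3}
Step 4: wait(T1) -> count=1 queue=[] holders={T1,T3}
Step 5: wait(T7) -> count=0 queue=[] holders={T1,T3,T7}
Step 6: wait(T5) -> count=0 queue=[T5] holders={T1,T3,T7}
Step 7: signal(T1) -> count=0 queue=[] holders={T3,T5,T7}
Step 8: wait(T2) -> count=0 queue=[T2] holders={T3,T5,T7}
Step 9: signal(T3) -> count=0 queue=[] holders={T2,T5,T7}
Step 10: wait(T6) -> count=0 queue=[T6] holders={T2,T5,T7}
Step 11: signal(T7) -> count=0 queue=[] holders={T2,T5,T6}
Step 12: wait(T1) -> count=0 queue=[T1] holders={T2,T5,T6}
Step 13: signal(T5) -> count=0 queue=[] holders={T1,T2,T6}
Final holders: T1,T2,T6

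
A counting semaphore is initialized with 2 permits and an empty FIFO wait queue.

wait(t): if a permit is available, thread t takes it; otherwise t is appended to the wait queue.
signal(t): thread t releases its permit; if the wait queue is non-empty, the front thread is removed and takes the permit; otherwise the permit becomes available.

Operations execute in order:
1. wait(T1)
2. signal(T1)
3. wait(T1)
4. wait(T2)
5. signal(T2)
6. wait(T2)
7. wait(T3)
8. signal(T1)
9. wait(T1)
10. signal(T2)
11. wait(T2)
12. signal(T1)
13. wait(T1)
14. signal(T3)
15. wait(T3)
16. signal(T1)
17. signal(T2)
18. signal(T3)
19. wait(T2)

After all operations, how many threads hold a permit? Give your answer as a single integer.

Step 1: wait(T1) -> count=1 queue=[] holders={T1}
Step 2: signal(T1) -> count=2 queue=[] holders={none}
Step 3: wait(T1) -> count=1 queue=[] holders={T1}
Step 4: wait(T2) -> count=0 queue=[] holders={T1,T2}
Step 5: signal(T2) -> count=1 queue=[] holders={T1}
Step 6: wait(T2) -> count=0 queue=[] holders={T1,T2}
Step 7: wait(T3) -> count=0 queue=[T3] holders={T1,T2}
Step 8: signal(T1) -> count=0 queue=[] holders={T2,T3}
Step 9: wait(T1) -> count=0 queue=[T1] holders={T2,T3}
Step 10: signal(T2) -> count=0 queue=[] holders={T1,T3}
Step 11: wait(T2) -> count=0 queue=[T2] holders={T1,T3}
Step 12: signal(T1) -> count=0 queue=[] holders={T2,T3}
Step 13: wait(T1) -> count=0 queue=[T1] holders={T2,T3}
Step 14: signal(T3) -> count=0 queue=[] holders={T1,T2}
Step 15: wait(T3) -> count=0 queue=[T3] holders={T1,T2}
Step 16: signal(T1) -> count=0 queue=[] holders={T2,T3}
Step 17: signal(T2) -> count=1 queue=[] holders={T3}
Step 18: signal(T3) -> count=2 queue=[] holders={none}
Step 19: wait(T2) -> count=1 queue=[] holders={T2}
Final holders: {T2} -> 1 thread(s)

Answer: 1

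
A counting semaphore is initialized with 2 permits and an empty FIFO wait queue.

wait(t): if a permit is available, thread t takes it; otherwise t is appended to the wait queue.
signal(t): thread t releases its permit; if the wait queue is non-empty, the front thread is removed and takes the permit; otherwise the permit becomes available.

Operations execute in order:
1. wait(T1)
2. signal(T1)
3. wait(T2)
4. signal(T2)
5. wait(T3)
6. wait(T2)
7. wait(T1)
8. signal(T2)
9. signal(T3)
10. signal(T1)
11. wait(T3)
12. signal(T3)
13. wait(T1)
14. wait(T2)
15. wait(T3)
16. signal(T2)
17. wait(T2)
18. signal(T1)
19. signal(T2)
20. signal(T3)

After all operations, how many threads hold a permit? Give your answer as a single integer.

Answer: 0

Derivation:
Step 1: wait(T1) -> count=1 queue=[] holders={T1}
Step 2: signal(T1) -> count=2 queue=[] holders={none}
Step 3: wait(T2) -> count=1 queue=[] holders={T2}
Step 4: signal(T2) -> count=2 queue=[] holders={none}
Step 5: wait(T3) -> count=1 queue=[] holders={T3}
Step 6: wait(T2) -> count=0 queue=[] holders={T2,T3}
Step 7: wait(T1) -> count=0 queue=[T1] holders={T2,T3}
Step 8: signal(T2) -> count=0 queue=[] holders={T1,T3}
Step 9: signal(T3) -> count=1 queue=[] holders={T1}
Step 10: signal(T1) -> count=2 queue=[] holders={none}
Step 11: wait(T3) -> count=1 queue=[] holders={T3}
Step 12: signal(T3) -> count=2 queue=[] holders={none}
Step 13: wait(T1) -> count=1 queue=[] holders={T1}
Step 14: wait(T2) -> count=0 queue=[] holders={T1,T2}
Step 15: wait(T3) -> count=0 queue=[T3] holders={T1,T2}
Step 16: signal(T2) -> count=0 queue=[] holders={T1,T3}
Step 17: wait(T2) -> count=0 queue=[T2] holders={T1,T3}
Step 18: signal(T1) -> count=0 queue=[] holders={T2,T3}
Step 19: signal(T2) -> count=1 queue=[] holders={T3}
Step 20: signal(T3) -> count=2 queue=[] holders={none}
Final holders: {none} -> 0 thread(s)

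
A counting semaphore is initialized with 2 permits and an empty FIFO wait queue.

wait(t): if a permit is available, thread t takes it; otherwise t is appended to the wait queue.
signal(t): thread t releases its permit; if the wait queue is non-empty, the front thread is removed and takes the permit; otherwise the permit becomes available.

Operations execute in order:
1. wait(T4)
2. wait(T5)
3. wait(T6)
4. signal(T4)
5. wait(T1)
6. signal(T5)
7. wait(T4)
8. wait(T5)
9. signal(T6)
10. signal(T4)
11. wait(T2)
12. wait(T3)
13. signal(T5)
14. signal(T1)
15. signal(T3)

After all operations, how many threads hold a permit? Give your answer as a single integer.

Step 1: wait(T4) -> count=1 queue=[] holders={T4}
Step 2: wait(T5) -> count=0 queue=[] holders={T4,T5}
Step 3: wait(T6) -> count=0 queue=[T6] holders={T4,T5}
Step 4: signal(T4) -> count=0 queue=[] holders={T5,T6}
Step 5: wait(T1) -> count=0 queue=[T1] holders={T5,T6}
Step 6: signal(T5) -> count=0 queue=[] holders={T1,T6}
Step 7: wait(T4) -> count=0 queue=[T4] holders={T1,T6}
Step 8: wait(T5) -> count=0 queue=[T4,T5] holders={T1,T6}
Step 9: signal(T6) -> count=0 queue=[T5] holders={T1,T4}
Step 10: signal(T4) -> count=0 queue=[] holders={T1,T5}
Step 11: wait(T2) -> count=0 queue=[T2] holders={T1,T5}
Step 12: wait(T3) -> count=0 queue=[T2,T3] holders={T1,T5}
Step 13: signal(T5) -> count=0 queue=[T3] holders={T1,T2}
Step 14: signal(T1) -> count=0 queue=[] holders={T2,T3}
Step 15: signal(T3) -> count=1 queue=[] holders={T2}
Final holders: {T2} -> 1 thread(s)

Answer: 1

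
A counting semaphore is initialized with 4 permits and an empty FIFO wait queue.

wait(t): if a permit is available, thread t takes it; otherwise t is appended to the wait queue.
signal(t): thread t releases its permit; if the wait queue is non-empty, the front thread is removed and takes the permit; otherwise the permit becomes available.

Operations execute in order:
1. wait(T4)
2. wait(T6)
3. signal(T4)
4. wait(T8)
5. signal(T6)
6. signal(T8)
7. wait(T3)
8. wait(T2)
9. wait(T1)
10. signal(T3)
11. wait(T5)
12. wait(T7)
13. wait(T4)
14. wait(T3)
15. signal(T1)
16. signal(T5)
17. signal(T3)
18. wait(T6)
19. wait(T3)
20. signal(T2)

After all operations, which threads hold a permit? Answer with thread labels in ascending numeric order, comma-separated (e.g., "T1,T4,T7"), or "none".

Answer: T3,T4,T6,T7

Derivation:
Step 1: wait(T4) -> count=3 queue=[] holders={T4}
Step 2: wait(T6) -> count=2 queue=[] holders={T4,T6}
Step 3: signal(T4) -> count=3 queue=[] holders={T6}
Step 4: wait(T8) -> count=2 queue=[] holders={T6,T8}
Step 5: signal(T6) -> count=3 queue=[] holders={T8}
Step 6: signal(T8) -> count=4 queue=[] holders={none}
Step 7: wait(T3) -> count=3 queue=[] holders={T3}
Step 8: wait(T2) -> count=2 queue=[] holders={T2,T3}
Step 9: wait(T1) -> count=1 queue=[] holders={T1,T2,T3}
Step 10: signal(T3) -> count=2 queue=[] holders={T1,T2}
Step 11: wait(T5) -> count=1 queue=[] holders={T1,T2,T5}
Step 12: wait(T7) -> count=0 queue=[] holders={T1,T2,T5,T7}
Step 13: wait(T4) -> count=0 queue=[T4] holders={T1,T2,T5,T7}
Step 14: wait(T3) -> count=0 queue=[T4,T3] holders={T1,T2,T5,T7}
Step 15: signal(T1) -> count=0 queue=[T3] holders={T2,T4,T5,T7}
Step 16: signal(T5) -> count=0 queue=[] holders={T2,T3,T4,T7}
Step 17: signal(T3) -> count=1 queue=[] holders={T2,T4,T7}
Step 18: wait(T6) -> count=0 queue=[] holders={T2,T4,T6,T7}
Step 19: wait(T3) -> count=0 queue=[T3] holders={T2,T4,T6,T7}
Step 20: signal(T2) -> count=0 queue=[] holders={T3,T4,T6,T7}
Final holders: T3,T4,T6,T7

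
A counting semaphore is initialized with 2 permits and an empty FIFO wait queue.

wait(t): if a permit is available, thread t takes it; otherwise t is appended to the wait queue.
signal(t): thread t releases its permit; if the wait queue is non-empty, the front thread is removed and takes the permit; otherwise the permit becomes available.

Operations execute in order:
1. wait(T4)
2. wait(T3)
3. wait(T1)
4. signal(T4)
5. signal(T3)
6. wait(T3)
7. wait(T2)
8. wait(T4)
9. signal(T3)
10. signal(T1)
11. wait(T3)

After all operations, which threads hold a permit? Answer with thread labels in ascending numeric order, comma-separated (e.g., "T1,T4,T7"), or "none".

Step 1: wait(T4) -> count=1 queue=[] holders={T4}
Step 2: wait(T3) -> count=0 queue=[] holders={T3,T4}
Step 3: wait(T1) -> count=0 queue=[T1] holders={T3,T4}
Step 4: signal(T4) -> count=0 queue=[] holders={T1,T3}
Step 5: signal(T3) -> count=1 queue=[] holders={T1}
Step 6: wait(T3) -> count=0 queue=[] holders={T1,T3}
Step 7: wait(T2) -> count=0 queue=[T2] holders={T1,T3}
Step 8: wait(T4) -> count=0 queue=[T2,T4] holders={T1,T3}
Step 9: signal(T3) -> count=0 queue=[T4] holders={T1,T2}
Step 10: signal(T1) -> count=0 queue=[] holders={T2,T4}
Step 11: wait(T3) -> count=0 queue=[T3] holders={T2,T4}
Final holders: T2,T4

Answer: T2,T4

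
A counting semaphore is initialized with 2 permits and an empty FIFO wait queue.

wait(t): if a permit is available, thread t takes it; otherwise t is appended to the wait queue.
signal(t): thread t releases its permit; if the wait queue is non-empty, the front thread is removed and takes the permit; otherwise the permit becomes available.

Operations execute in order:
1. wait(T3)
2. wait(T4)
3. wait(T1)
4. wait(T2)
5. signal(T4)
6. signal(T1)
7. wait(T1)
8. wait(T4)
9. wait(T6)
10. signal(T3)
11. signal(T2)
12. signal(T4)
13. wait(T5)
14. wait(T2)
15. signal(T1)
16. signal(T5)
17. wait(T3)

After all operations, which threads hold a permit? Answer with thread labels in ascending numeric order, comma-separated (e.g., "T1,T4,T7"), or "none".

Answer: T2,T6

Derivation:
Step 1: wait(T3) -> count=1 queue=[] holders={T3}
Step 2: wait(T4) -> count=0 queue=[] holders={T3,T4}
Step 3: wait(T1) -> count=0 queue=[T1] holders={T3,T4}
Step 4: wait(T2) -> count=0 queue=[T1,T2] holders={T3,T4}
Step 5: signal(T4) -> count=0 queue=[T2] holders={T1,T3}
Step 6: signal(T1) -> count=0 queue=[] holders={T2,T3}
Step 7: wait(T1) -> count=0 queue=[T1] holders={T2,T3}
Step 8: wait(T4) -> count=0 queue=[T1,T4] holders={T2,T3}
Step 9: wait(T6) -> count=0 queue=[T1,T4,T6] holders={T2,T3}
Step 10: signal(T3) -> count=0 queue=[T4,T6] holders={T1,T2}
Step 11: signal(T2) -> count=0 queue=[T6] holders={T1,T4}
Step 12: signal(T4) -> count=0 queue=[] holders={T1,T6}
Step 13: wait(T5) -> count=0 queue=[T5] holders={T1,T6}
Step 14: wait(T2) -> count=0 queue=[T5,T2] holders={T1,T6}
Step 15: signal(T1) -> count=0 queue=[T2] holders={T5,T6}
Step 16: signal(T5) -> count=0 queue=[] holders={T2,T6}
Step 17: wait(T3) -> count=0 queue=[T3] holders={T2,T6}
Final holders: T2,T6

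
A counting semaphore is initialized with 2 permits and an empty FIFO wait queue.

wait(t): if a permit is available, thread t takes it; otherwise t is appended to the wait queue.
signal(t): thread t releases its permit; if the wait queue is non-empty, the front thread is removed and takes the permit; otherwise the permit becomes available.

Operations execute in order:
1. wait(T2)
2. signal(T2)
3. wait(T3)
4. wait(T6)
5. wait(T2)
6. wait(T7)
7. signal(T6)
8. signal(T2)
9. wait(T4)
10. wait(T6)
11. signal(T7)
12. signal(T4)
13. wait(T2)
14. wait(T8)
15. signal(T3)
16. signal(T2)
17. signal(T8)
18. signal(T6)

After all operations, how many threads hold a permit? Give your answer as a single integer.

Answer: 0

Derivation:
Step 1: wait(T2) -> count=1 queue=[] holders={T2}
Step 2: signal(T2) -> count=2 queue=[] holders={none}
Step 3: wait(T3) -> count=1 queue=[] holders={T3}
Step 4: wait(T6) -> count=0 queue=[] holders={T3,T6}
Step 5: wait(T2) -> count=0 queue=[T2] holders={T3,T6}
Step 6: wait(T7) -> count=0 queue=[T2,T7] holders={T3,T6}
Step 7: signal(T6) -> count=0 queue=[T7] holders={T2,T3}
Step 8: signal(T2) -> count=0 queue=[] holders={T3,T7}
Step 9: wait(T4) -> count=0 queue=[T4] holders={T3,T7}
Step 10: wait(T6) -> count=0 queue=[T4,T6] holders={T3,T7}
Step 11: signal(T7) -> count=0 queue=[T6] holders={T3,T4}
Step 12: signal(T4) -> count=0 queue=[] holders={T3,T6}
Step 13: wait(T2) -> count=0 queue=[T2] holders={T3,T6}
Step 14: wait(T8) -> count=0 queue=[T2,T8] holders={T3,T6}
Step 15: signal(T3) -> count=0 queue=[T8] holders={T2,T6}
Step 16: signal(T2) -> count=0 queue=[] holders={T6,T8}
Step 17: signal(T8) -> count=1 queue=[] holders={T6}
Step 18: signal(T6) -> count=2 queue=[] holders={none}
Final holders: {none} -> 0 thread(s)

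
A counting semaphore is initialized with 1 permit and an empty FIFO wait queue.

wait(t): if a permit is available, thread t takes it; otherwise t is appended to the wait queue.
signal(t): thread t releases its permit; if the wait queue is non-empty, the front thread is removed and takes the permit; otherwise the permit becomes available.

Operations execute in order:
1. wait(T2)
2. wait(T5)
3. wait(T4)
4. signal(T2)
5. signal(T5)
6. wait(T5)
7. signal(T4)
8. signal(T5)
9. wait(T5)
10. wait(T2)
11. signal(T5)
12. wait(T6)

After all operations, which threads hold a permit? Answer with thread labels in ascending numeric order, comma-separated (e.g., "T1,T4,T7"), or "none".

Answer: T2

Derivation:
Step 1: wait(T2) -> count=0 queue=[] holders={T2}
Step 2: wait(T5) -> count=0 queue=[T5] holders={T2}
Step 3: wait(T4) -> count=0 queue=[T5,T4] holders={T2}
Step 4: signal(T2) -> count=0 queue=[T4] holders={T5}
Step 5: signal(T5) -> count=0 queue=[] holders={T4}
Step 6: wait(T5) -> count=0 queue=[T5] holders={T4}
Step 7: signal(T4) -> count=0 queue=[] holders={T5}
Step 8: signal(T5) -> count=1 queue=[] holders={none}
Step 9: wait(T5) -> count=0 queue=[] holders={T5}
Step 10: wait(T2) -> count=0 queue=[T2] holders={T5}
Step 11: signal(T5) -> count=0 queue=[] holders={T2}
Step 12: wait(T6) -> count=0 queue=[T6] holders={T2}
Final holders: T2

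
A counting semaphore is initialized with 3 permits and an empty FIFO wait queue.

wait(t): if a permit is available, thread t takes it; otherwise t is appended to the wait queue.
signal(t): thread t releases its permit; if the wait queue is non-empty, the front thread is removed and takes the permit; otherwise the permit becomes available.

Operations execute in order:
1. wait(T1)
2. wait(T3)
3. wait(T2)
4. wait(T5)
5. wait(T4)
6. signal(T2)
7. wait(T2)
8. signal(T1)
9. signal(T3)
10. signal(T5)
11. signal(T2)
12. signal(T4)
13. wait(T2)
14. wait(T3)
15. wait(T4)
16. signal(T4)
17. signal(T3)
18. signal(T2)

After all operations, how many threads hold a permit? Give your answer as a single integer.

Answer: 0

Derivation:
Step 1: wait(T1) -> count=2 queue=[] holders={T1}
Step 2: wait(T3) -> count=1 queue=[] holders={T1,T3}
Step 3: wait(T2) -> count=0 queue=[] holders={T1,T2,T3}
Step 4: wait(T5) -> count=0 queue=[T5] holders={T1,T2,T3}
Step 5: wait(T4) -> count=0 queue=[T5,T4] holders={T1,T2,T3}
Step 6: signal(T2) -> count=0 queue=[T4] holders={T1,T3,T5}
Step 7: wait(T2) -> count=0 queue=[T4,T2] holders={T1,T3,T5}
Step 8: signal(T1) -> count=0 queue=[T2] holders={T3,T4,T5}
Step 9: signal(T3) -> count=0 queue=[] holders={T2,T4,T5}
Step 10: signal(T5) -> count=1 queue=[] holders={T2,T4}
Step 11: signal(T2) -> count=2 queue=[] holders={T4}
Step 12: signal(T4) -> count=3 queue=[] holders={none}
Step 13: wait(T2) -> count=2 queue=[] holders={T2}
Step 14: wait(T3) -> count=1 queue=[] holders={T2,T3}
Step 15: wait(T4) -> count=0 queue=[] holders={T2,T3,T4}
Step 16: signal(T4) -> count=1 queue=[] holders={T2,T3}
Step 17: signal(T3) -> count=2 queue=[] holders={T2}
Step 18: signal(T2) -> count=3 queue=[] holders={none}
Final holders: {none} -> 0 thread(s)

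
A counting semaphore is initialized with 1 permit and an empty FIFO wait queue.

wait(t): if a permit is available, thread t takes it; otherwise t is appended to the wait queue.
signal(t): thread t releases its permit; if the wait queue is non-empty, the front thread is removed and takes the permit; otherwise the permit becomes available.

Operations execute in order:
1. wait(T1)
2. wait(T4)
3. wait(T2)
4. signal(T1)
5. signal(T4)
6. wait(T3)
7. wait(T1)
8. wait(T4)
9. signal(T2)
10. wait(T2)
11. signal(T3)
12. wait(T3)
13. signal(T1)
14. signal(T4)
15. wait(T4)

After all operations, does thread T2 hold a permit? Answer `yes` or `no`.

Answer: yes

Derivation:
Step 1: wait(T1) -> count=0 queue=[] holders={T1}
Step 2: wait(T4) -> count=0 queue=[T4] holders={T1}
Step 3: wait(T2) -> count=0 queue=[T4,T2] holders={T1}
Step 4: signal(T1) -> count=0 queue=[T2] holders={T4}
Step 5: signal(T4) -> count=0 queue=[] holders={T2}
Step 6: wait(T3) -> count=0 queue=[T3] holders={T2}
Step 7: wait(T1) -> count=0 queue=[T3,T1] holders={T2}
Step 8: wait(T4) -> count=0 queue=[T3,T1,T4] holders={T2}
Step 9: signal(T2) -> count=0 queue=[T1,T4] holders={T3}
Step 10: wait(T2) -> count=0 queue=[T1,T4,T2] holders={T3}
Step 11: signal(T3) -> count=0 queue=[T4,T2] holders={T1}
Step 12: wait(T3) -> count=0 queue=[T4,T2,T3] holders={T1}
Step 13: signal(T1) -> count=0 queue=[T2,T3] holders={T4}
Step 14: signal(T4) -> count=0 queue=[T3] holders={T2}
Step 15: wait(T4) -> count=0 queue=[T3,T4] holders={T2}
Final holders: {T2} -> T2 in holders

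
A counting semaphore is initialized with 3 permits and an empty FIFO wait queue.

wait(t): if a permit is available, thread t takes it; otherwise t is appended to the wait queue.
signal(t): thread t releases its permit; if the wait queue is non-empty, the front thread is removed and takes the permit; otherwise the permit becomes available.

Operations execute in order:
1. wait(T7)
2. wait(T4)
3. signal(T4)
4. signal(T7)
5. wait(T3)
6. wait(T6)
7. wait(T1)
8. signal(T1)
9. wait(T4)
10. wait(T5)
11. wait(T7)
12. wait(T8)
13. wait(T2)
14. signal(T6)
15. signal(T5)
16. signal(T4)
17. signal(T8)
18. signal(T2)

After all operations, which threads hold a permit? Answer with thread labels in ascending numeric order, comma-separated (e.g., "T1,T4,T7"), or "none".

Step 1: wait(T7) -> count=2 queue=[] holders={T7}
Step 2: wait(T4) -> count=1 queue=[] holders={T4,T7}
Step 3: signal(T4) -> count=2 queue=[] holders={T7}
Step 4: signal(T7) -> count=3 queue=[] holders={none}
Step 5: wait(T3) -> count=2 queue=[] holders={T3}
Step 6: wait(T6) -> count=1 queue=[] holders={T3,T6}
Step 7: wait(T1) -> count=0 queue=[] holders={T1,T3,T6}
Step 8: signal(T1) -> count=1 queue=[] holders={T3,T6}
Step 9: wait(T4) -> count=0 queue=[] holders={T3,T4,T6}
Step 10: wait(T5) -> count=0 queue=[T5] holders={T3,T4,T6}
Step 11: wait(T7) -> count=0 queue=[T5,T7] holders={T3,T4,T6}
Step 12: wait(T8) -> count=0 queue=[T5,T7,T8] holders={T3,T4,T6}
Step 13: wait(T2) -> count=0 queue=[T5,T7,T8,T2] holders={T3,T4,T6}
Step 14: signal(T6) -> count=0 queue=[T7,T8,T2] holders={T3,T4,T5}
Step 15: signal(T5) -> count=0 queue=[T8,T2] holders={T3,T4,T7}
Step 16: signal(T4) -> count=0 queue=[T2] holders={T3,T7,T8}
Step 17: signal(T8) -> count=0 queue=[] holders={T2,T3,T7}
Step 18: signal(T2) -> count=1 queue=[] holders={T3,T7}
Final holders: T3,T7

Answer: T3,T7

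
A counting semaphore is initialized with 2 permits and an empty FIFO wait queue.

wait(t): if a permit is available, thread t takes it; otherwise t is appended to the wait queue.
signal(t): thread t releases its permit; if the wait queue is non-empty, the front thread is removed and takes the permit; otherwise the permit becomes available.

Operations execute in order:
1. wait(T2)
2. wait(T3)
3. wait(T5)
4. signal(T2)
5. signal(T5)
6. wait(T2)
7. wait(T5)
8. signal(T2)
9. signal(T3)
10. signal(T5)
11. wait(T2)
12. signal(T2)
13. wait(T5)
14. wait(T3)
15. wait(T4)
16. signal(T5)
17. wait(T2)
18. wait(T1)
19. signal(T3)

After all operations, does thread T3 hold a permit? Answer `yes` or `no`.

Answer: no

Derivation:
Step 1: wait(T2) -> count=1 queue=[] holders={T2}
Step 2: wait(T3) -> count=0 queue=[] holders={T2,T3}
Step 3: wait(T5) -> count=0 queue=[T5] holders={T2,T3}
Step 4: signal(T2) -> count=0 queue=[] holders={T3,T5}
Step 5: signal(T5) -> count=1 queue=[] holders={T3}
Step 6: wait(T2) -> count=0 queue=[] holders={T2,T3}
Step 7: wait(T5) -> count=0 queue=[T5] holders={T2,T3}
Step 8: signal(T2) -> count=0 queue=[] holders={T3,T5}
Step 9: signal(T3) -> count=1 queue=[] holders={T5}
Step 10: signal(T5) -> count=2 queue=[] holders={none}
Step 11: wait(T2) -> count=1 queue=[] holders={T2}
Step 12: signal(T2) -> count=2 queue=[] holders={none}
Step 13: wait(T5) -> count=1 queue=[] holders={T5}
Step 14: wait(T3) -> count=0 queue=[] holders={T3,T5}
Step 15: wait(T4) -> count=0 queue=[T4] holders={T3,T5}
Step 16: signal(T5) -> count=0 queue=[] holders={T3,T4}
Step 17: wait(T2) -> count=0 queue=[T2] holders={T3,T4}
Step 18: wait(T1) -> count=0 queue=[T2,T1] holders={T3,T4}
Step 19: signal(T3) -> count=0 queue=[T1] holders={T2,T4}
Final holders: {T2,T4} -> T3 not in holders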